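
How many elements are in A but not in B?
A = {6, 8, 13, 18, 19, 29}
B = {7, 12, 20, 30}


Set A = {6, 8, 13, 18, 19, 29}
Set B = {7, 12, 20, 30}
A \ B = {6, 8, 13, 18, 19, 29}
|A \ B| = 6

6


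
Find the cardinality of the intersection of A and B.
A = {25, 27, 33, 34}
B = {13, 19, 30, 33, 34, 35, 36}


Set A = {25, 27, 33, 34}
Set B = {13, 19, 30, 33, 34, 35, 36}
A ∩ B = {33, 34}
|A ∩ B| = 2

2


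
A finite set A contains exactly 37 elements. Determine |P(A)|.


The set has 37 elements.
The power set contains all possible subsets.
|P(A)| = 2^|A| = 2^37 = 137438953472

137438953472


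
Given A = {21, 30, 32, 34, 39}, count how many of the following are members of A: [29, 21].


Set A = {21, 30, 32, 34, 39}
Candidates: [29, 21]
Check each candidate:
29 ∉ A, 21 ∈ A
Count of candidates in A: 1

1


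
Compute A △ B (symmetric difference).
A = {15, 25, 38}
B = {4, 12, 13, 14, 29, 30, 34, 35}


Set A = {15, 25, 38}
Set B = {4, 12, 13, 14, 29, 30, 34, 35}
A △ B = (A \ B) ∪ (B \ A)
Elements in A but not B: {15, 25, 38}
Elements in B but not A: {4, 12, 13, 14, 29, 30, 34, 35}
A △ B = {4, 12, 13, 14, 15, 25, 29, 30, 34, 35, 38}

{4, 12, 13, 14, 15, 25, 29, 30, 34, 35, 38}


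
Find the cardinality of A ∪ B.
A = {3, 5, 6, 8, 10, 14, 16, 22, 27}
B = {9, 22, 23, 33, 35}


Set A = {3, 5, 6, 8, 10, 14, 16, 22, 27}, |A| = 9
Set B = {9, 22, 23, 33, 35}, |B| = 5
A ∩ B = {22}, |A ∩ B| = 1
|A ∪ B| = |A| + |B| - |A ∩ B| = 9 + 5 - 1 = 13

13


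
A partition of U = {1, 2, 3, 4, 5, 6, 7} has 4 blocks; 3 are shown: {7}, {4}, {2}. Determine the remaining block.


U = {1, 2, 3, 4, 5, 6, 7}
Shown blocks: {7}, {4}, {2}
A partition's blocks are pairwise disjoint and cover U, so the missing block = U \ (union of shown blocks).
Union of shown blocks: {2, 4, 7}
Missing block = U \ (union) = {1, 3, 5, 6}

{1, 3, 5, 6}


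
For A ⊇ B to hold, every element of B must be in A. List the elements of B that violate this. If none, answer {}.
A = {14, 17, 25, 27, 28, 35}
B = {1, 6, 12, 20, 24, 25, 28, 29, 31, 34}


Set A = {14, 17, 25, 27, 28, 35}
Set B = {1, 6, 12, 20, 24, 25, 28, 29, 31, 34}
Check each element of B against A:
1 ∉ A (include), 6 ∉ A (include), 12 ∉ A (include), 20 ∉ A (include), 24 ∉ A (include), 25 ∈ A, 28 ∈ A, 29 ∉ A (include), 31 ∉ A (include), 34 ∉ A (include)
Elements of B not in A: {1, 6, 12, 20, 24, 29, 31, 34}

{1, 6, 12, 20, 24, 29, 31, 34}


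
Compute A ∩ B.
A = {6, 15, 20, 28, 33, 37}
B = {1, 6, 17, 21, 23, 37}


Set A = {6, 15, 20, 28, 33, 37}
Set B = {1, 6, 17, 21, 23, 37}
A ∩ B includes only elements in both sets.
Check each element of A against B:
6 ✓, 15 ✗, 20 ✗, 28 ✗, 33 ✗, 37 ✓
A ∩ B = {6, 37}

{6, 37}


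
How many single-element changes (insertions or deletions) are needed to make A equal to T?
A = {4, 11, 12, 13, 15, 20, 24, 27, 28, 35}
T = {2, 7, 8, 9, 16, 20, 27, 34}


Set A = {4, 11, 12, 13, 15, 20, 24, 27, 28, 35}
Set T = {2, 7, 8, 9, 16, 20, 27, 34}
Elements to remove from A (in A, not in T): {4, 11, 12, 13, 15, 24, 28, 35} → 8 removals
Elements to add to A (in T, not in A): {2, 7, 8, 9, 16, 34} → 6 additions
Total edits = 8 + 6 = 14

14


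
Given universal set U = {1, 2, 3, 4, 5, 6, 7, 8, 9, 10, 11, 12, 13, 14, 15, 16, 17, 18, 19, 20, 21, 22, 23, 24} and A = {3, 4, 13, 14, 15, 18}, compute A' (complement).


Universal set U = {1, 2, 3, 4, 5, 6, 7, 8, 9, 10, 11, 12, 13, 14, 15, 16, 17, 18, 19, 20, 21, 22, 23, 24}
Set A = {3, 4, 13, 14, 15, 18}
A' = U \ A = elements in U but not in A
Checking each element of U:
1 (not in A, include), 2 (not in A, include), 3 (in A, exclude), 4 (in A, exclude), 5 (not in A, include), 6 (not in A, include), 7 (not in A, include), 8 (not in A, include), 9 (not in A, include), 10 (not in A, include), 11 (not in A, include), 12 (not in A, include), 13 (in A, exclude), 14 (in A, exclude), 15 (in A, exclude), 16 (not in A, include), 17 (not in A, include), 18 (in A, exclude), 19 (not in A, include), 20 (not in A, include), 21 (not in A, include), 22 (not in A, include), 23 (not in A, include), 24 (not in A, include)
A' = {1, 2, 5, 6, 7, 8, 9, 10, 11, 12, 16, 17, 19, 20, 21, 22, 23, 24}

{1, 2, 5, 6, 7, 8, 9, 10, 11, 12, 16, 17, 19, 20, 21, 22, 23, 24}


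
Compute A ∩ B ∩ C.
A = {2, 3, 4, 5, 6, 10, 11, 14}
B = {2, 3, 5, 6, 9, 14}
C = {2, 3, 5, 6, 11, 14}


Set A = {2, 3, 4, 5, 6, 10, 11, 14}
Set B = {2, 3, 5, 6, 9, 14}
Set C = {2, 3, 5, 6, 11, 14}
First, A ∩ B = {2, 3, 5, 6, 14}
Then, (A ∩ B) ∩ C = {2, 3, 5, 6, 14}

{2, 3, 5, 6, 14}


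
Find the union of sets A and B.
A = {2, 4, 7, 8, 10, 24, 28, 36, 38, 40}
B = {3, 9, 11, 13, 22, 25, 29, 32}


Set A = {2, 4, 7, 8, 10, 24, 28, 36, 38, 40}
Set B = {3, 9, 11, 13, 22, 25, 29, 32}
A ∪ B includes all elements in either set.
Elements from A: {2, 4, 7, 8, 10, 24, 28, 36, 38, 40}
Elements from B not already included: {3, 9, 11, 13, 22, 25, 29, 32}
A ∪ B = {2, 3, 4, 7, 8, 9, 10, 11, 13, 22, 24, 25, 28, 29, 32, 36, 38, 40}

{2, 3, 4, 7, 8, 9, 10, 11, 13, 22, 24, 25, 28, 29, 32, 36, 38, 40}


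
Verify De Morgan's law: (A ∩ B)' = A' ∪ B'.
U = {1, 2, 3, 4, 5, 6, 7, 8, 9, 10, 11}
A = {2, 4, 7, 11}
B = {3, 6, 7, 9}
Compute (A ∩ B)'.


U = {1, 2, 3, 4, 5, 6, 7, 8, 9, 10, 11}
A = {2, 4, 7, 11}, B = {3, 6, 7, 9}
A ∩ B = {7}
(A ∩ B)' = U \ (A ∩ B) = {1, 2, 3, 4, 5, 6, 8, 9, 10, 11}
Verification via A' ∪ B': A' = {1, 3, 5, 6, 8, 9, 10}, B' = {1, 2, 4, 5, 8, 10, 11}
A' ∪ B' = {1, 2, 3, 4, 5, 6, 8, 9, 10, 11} ✓

{1, 2, 3, 4, 5, 6, 8, 9, 10, 11}


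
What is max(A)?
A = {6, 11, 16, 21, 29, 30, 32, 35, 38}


Set A = {6, 11, 16, 21, 29, 30, 32, 35, 38}
Elements in ascending order: 6, 11, 16, 21, 29, 30, 32, 35, 38
The largest element is 38.

38


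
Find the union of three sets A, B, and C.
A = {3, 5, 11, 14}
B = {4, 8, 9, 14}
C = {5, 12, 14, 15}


Set A = {3, 5, 11, 14}
Set B = {4, 8, 9, 14}
Set C = {5, 12, 14, 15}
First, A ∪ B = {3, 4, 5, 8, 9, 11, 14}
Then, (A ∪ B) ∪ C = {3, 4, 5, 8, 9, 11, 12, 14, 15}

{3, 4, 5, 8, 9, 11, 12, 14, 15}


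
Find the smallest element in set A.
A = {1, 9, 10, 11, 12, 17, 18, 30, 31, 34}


Set A = {1, 9, 10, 11, 12, 17, 18, 30, 31, 34}
Elements in ascending order: 1, 9, 10, 11, 12, 17, 18, 30, 31, 34
The smallest element is 1.

1


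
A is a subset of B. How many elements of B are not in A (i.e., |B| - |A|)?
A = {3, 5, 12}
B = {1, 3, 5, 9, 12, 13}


Set A = {3, 5, 12}, |A| = 3
Set B = {1, 3, 5, 9, 12, 13}, |B| = 6
Since A ⊆ B: B \ A = {1, 9, 13}
|B| - |A| = 6 - 3 = 3

3


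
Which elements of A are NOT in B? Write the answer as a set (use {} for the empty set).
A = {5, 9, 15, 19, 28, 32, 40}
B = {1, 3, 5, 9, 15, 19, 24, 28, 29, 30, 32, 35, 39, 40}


Set A = {5, 9, 15, 19, 28, 32, 40}
Set B = {1, 3, 5, 9, 15, 19, 24, 28, 29, 30, 32, 35, 39, 40}
Check each element of A against B:
5 ∈ B, 9 ∈ B, 15 ∈ B, 19 ∈ B, 28 ∈ B, 32 ∈ B, 40 ∈ B
Elements of A not in B: {}

{}


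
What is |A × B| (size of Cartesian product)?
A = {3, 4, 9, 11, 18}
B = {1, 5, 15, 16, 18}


Set A = {3, 4, 9, 11, 18} has 5 elements.
Set B = {1, 5, 15, 16, 18} has 5 elements.
|A × B| = |A| × |B| = 5 × 5 = 25

25


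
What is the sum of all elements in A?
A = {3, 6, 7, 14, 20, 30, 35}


Set A = {3, 6, 7, 14, 20, 30, 35}
Sum = 3 + 6 + 7 + 14 + 20 + 30 + 35 = 115

115


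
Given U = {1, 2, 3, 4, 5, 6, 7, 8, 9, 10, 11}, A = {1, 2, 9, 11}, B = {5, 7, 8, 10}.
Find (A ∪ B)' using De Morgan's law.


U = {1, 2, 3, 4, 5, 6, 7, 8, 9, 10, 11}
A = {1, 2, 9, 11}, B = {5, 7, 8, 10}
A ∪ B = {1, 2, 5, 7, 8, 9, 10, 11}
(A ∪ B)' = U \ (A ∪ B) = {3, 4, 6}
Verification via A' ∩ B': A' = {3, 4, 5, 6, 7, 8, 10}, B' = {1, 2, 3, 4, 6, 9, 11}
A' ∩ B' = {3, 4, 6} ✓

{3, 4, 6}


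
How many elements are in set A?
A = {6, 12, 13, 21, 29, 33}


Set A = {6, 12, 13, 21, 29, 33}
Listing elements: 6, 12, 13, 21, 29, 33
Counting: 6 elements
|A| = 6

6


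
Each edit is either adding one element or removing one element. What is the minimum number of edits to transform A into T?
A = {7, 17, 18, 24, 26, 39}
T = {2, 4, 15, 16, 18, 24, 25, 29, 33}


Set A = {7, 17, 18, 24, 26, 39}
Set T = {2, 4, 15, 16, 18, 24, 25, 29, 33}
Elements to remove from A (in A, not in T): {7, 17, 26, 39} → 4 removals
Elements to add to A (in T, not in A): {2, 4, 15, 16, 25, 29, 33} → 7 additions
Total edits = 4 + 7 = 11

11


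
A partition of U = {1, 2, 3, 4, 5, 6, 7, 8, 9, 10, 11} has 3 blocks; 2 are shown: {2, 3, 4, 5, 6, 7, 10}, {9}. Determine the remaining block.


U = {1, 2, 3, 4, 5, 6, 7, 8, 9, 10, 11}
Shown blocks: {2, 3, 4, 5, 6, 7, 10}, {9}
A partition's blocks are pairwise disjoint and cover U, so the missing block = U \ (union of shown blocks).
Union of shown blocks: {2, 3, 4, 5, 6, 7, 9, 10}
Missing block = U \ (union) = {1, 8, 11}

{1, 8, 11}


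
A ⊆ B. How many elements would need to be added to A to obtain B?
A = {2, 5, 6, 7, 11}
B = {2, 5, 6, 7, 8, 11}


Set A = {2, 5, 6, 7, 11}, |A| = 5
Set B = {2, 5, 6, 7, 8, 11}, |B| = 6
Since A ⊆ B: B \ A = {8}
|B| - |A| = 6 - 5 = 1

1


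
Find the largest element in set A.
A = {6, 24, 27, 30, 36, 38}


Set A = {6, 24, 27, 30, 36, 38}
Elements in ascending order: 6, 24, 27, 30, 36, 38
The largest element is 38.

38


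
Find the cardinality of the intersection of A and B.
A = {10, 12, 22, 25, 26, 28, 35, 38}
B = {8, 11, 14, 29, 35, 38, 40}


Set A = {10, 12, 22, 25, 26, 28, 35, 38}
Set B = {8, 11, 14, 29, 35, 38, 40}
A ∩ B = {35, 38}
|A ∩ B| = 2

2


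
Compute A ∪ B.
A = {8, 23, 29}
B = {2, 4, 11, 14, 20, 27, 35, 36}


Set A = {8, 23, 29}
Set B = {2, 4, 11, 14, 20, 27, 35, 36}
A ∪ B includes all elements in either set.
Elements from A: {8, 23, 29}
Elements from B not already included: {2, 4, 11, 14, 20, 27, 35, 36}
A ∪ B = {2, 4, 8, 11, 14, 20, 23, 27, 29, 35, 36}

{2, 4, 8, 11, 14, 20, 23, 27, 29, 35, 36}


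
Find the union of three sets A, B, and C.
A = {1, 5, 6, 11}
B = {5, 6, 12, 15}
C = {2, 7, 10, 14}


Set A = {1, 5, 6, 11}
Set B = {5, 6, 12, 15}
Set C = {2, 7, 10, 14}
First, A ∪ B = {1, 5, 6, 11, 12, 15}
Then, (A ∪ B) ∪ C = {1, 2, 5, 6, 7, 10, 11, 12, 14, 15}

{1, 2, 5, 6, 7, 10, 11, 12, 14, 15}


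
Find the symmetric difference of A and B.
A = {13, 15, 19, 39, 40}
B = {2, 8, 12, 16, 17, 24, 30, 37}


Set A = {13, 15, 19, 39, 40}
Set B = {2, 8, 12, 16, 17, 24, 30, 37}
A △ B = (A \ B) ∪ (B \ A)
Elements in A but not B: {13, 15, 19, 39, 40}
Elements in B but not A: {2, 8, 12, 16, 17, 24, 30, 37}
A △ B = {2, 8, 12, 13, 15, 16, 17, 19, 24, 30, 37, 39, 40}

{2, 8, 12, 13, 15, 16, 17, 19, 24, 30, 37, 39, 40}


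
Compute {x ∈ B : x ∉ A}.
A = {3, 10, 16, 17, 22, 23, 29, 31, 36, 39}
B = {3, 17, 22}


Set A = {3, 10, 16, 17, 22, 23, 29, 31, 36, 39}
Set B = {3, 17, 22}
Check each element of B against A:
3 ∈ A, 17 ∈ A, 22 ∈ A
Elements of B not in A: {}

{}


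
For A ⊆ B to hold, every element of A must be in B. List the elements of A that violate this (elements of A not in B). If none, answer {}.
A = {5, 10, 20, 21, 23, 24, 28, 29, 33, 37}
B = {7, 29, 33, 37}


Set A = {5, 10, 20, 21, 23, 24, 28, 29, 33, 37}
Set B = {7, 29, 33, 37}
Check each element of A against B:
5 ∉ B (include), 10 ∉ B (include), 20 ∉ B (include), 21 ∉ B (include), 23 ∉ B (include), 24 ∉ B (include), 28 ∉ B (include), 29 ∈ B, 33 ∈ B, 37 ∈ B
Elements of A not in B: {5, 10, 20, 21, 23, 24, 28}

{5, 10, 20, 21, 23, 24, 28}


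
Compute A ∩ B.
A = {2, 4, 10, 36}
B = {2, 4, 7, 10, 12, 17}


Set A = {2, 4, 10, 36}
Set B = {2, 4, 7, 10, 12, 17}
A ∩ B includes only elements in both sets.
Check each element of A against B:
2 ✓, 4 ✓, 10 ✓, 36 ✗
A ∩ B = {2, 4, 10}

{2, 4, 10}


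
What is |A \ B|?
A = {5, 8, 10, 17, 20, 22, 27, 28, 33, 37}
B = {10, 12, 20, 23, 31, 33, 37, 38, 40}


Set A = {5, 8, 10, 17, 20, 22, 27, 28, 33, 37}
Set B = {10, 12, 20, 23, 31, 33, 37, 38, 40}
A \ B = {5, 8, 17, 22, 27, 28}
|A \ B| = 6

6


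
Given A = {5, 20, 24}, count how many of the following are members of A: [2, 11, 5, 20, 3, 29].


Set A = {5, 20, 24}
Candidates: [2, 11, 5, 20, 3, 29]
Check each candidate:
2 ∉ A, 11 ∉ A, 5 ∈ A, 20 ∈ A, 3 ∉ A, 29 ∉ A
Count of candidates in A: 2

2


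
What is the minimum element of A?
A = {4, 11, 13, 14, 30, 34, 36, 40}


Set A = {4, 11, 13, 14, 30, 34, 36, 40}
Elements in ascending order: 4, 11, 13, 14, 30, 34, 36, 40
The smallest element is 4.

4


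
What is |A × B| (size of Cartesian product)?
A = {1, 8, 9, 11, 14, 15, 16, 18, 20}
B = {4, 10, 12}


Set A = {1, 8, 9, 11, 14, 15, 16, 18, 20} has 9 elements.
Set B = {4, 10, 12} has 3 elements.
|A × B| = |A| × |B| = 9 × 3 = 27

27


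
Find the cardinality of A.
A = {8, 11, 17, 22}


Set A = {8, 11, 17, 22}
Listing elements: 8, 11, 17, 22
Counting: 4 elements
|A| = 4

4


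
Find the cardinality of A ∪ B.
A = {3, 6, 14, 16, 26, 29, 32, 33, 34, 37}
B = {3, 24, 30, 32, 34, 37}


Set A = {3, 6, 14, 16, 26, 29, 32, 33, 34, 37}, |A| = 10
Set B = {3, 24, 30, 32, 34, 37}, |B| = 6
A ∩ B = {3, 32, 34, 37}, |A ∩ B| = 4
|A ∪ B| = |A| + |B| - |A ∩ B| = 10 + 6 - 4 = 12

12


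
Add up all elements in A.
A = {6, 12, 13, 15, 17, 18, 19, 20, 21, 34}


Set A = {6, 12, 13, 15, 17, 18, 19, 20, 21, 34}
Sum = 6 + 12 + 13 + 15 + 17 + 18 + 19 + 20 + 21 + 34 = 175

175


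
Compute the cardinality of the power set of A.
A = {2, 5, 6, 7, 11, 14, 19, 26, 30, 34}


Set A = {2, 5, 6, 7, 11, 14, 19, 26, 30, 34}
|A| = 10
The power set P(A) contains all subsets of A.
|P(A)| = 2^|A| = 2^10 = 1024

1024


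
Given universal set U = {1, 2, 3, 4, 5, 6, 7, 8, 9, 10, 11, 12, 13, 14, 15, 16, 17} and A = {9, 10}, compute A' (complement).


Universal set U = {1, 2, 3, 4, 5, 6, 7, 8, 9, 10, 11, 12, 13, 14, 15, 16, 17}
Set A = {9, 10}
A' = U \ A = elements in U but not in A
Checking each element of U:
1 (not in A, include), 2 (not in A, include), 3 (not in A, include), 4 (not in A, include), 5 (not in A, include), 6 (not in A, include), 7 (not in A, include), 8 (not in A, include), 9 (in A, exclude), 10 (in A, exclude), 11 (not in A, include), 12 (not in A, include), 13 (not in A, include), 14 (not in A, include), 15 (not in A, include), 16 (not in A, include), 17 (not in A, include)
A' = {1, 2, 3, 4, 5, 6, 7, 8, 11, 12, 13, 14, 15, 16, 17}

{1, 2, 3, 4, 5, 6, 7, 8, 11, 12, 13, 14, 15, 16, 17}


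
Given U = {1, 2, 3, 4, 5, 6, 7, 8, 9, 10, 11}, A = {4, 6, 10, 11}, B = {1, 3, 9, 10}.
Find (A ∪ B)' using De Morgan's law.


U = {1, 2, 3, 4, 5, 6, 7, 8, 9, 10, 11}
A = {4, 6, 10, 11}, B = {1, 3, 9, 10}
A ∪ B = {1, 3, 4, 6, 9, 10, 11}
(A ∪ B)' = U \ (A ∪ B) = {2, 5, 7, 8}
Verification via A' ∩ B': A' = {1, 2, 3, 5, 7, 8, 9}, B' = {2, 4, 5, 6, 7, 8, 11}
A' ∩ B' = {2, 5, 7, 8} ✓

{2, 5, 7, 8}


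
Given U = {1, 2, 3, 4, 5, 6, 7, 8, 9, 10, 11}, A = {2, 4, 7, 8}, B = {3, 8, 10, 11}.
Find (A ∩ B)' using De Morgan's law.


U = {1, 2, 3, 4, 5, 6, 7, 8, 9, 10, 11}
A = {2, 4, 7, 8}, B = {3, 8, 10, 11}
A ∩ B = {8}
(A ∩ B)' = U \ (A ∩ B) = {1, 2, 3, 4, 5, 6, 7, 9, 10, 11}
Verification via A' ∪ B': A' = {1, 3, 5, 6, 9, 10, 11}, B' = {1, 2, 4, 5, 6, 7, 9}
A' ∪ B' = {1, 2, 3, 4, 5, 6, 7, 9, 10, 11} ✓

{1, 2, 3, 4, 5, 6, 7, 9, 10, 11}


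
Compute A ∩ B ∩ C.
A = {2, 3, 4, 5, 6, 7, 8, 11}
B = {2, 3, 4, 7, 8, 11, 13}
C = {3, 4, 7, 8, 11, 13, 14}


Set A = {2, 3, 4, 5, 6, 7, 8, 11}
Set B = {2, 3, 4, 7, 8, 11, 13}
Set C = {3, 4, 7, 8, 11, 13, 14}
First, A ∩ B = {2, 3, 4, 7, 8, 11}
Then, (A ∩ B) ∩ C = {3, 4, 7, 8, 11}

{3, 4, 7, 8, 11}


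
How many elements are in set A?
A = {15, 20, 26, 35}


Set A = {15, 20, 26, 35}
Listing elements: 15, 20, 26, 35
Counting: 4 elements
|A| = 4

4


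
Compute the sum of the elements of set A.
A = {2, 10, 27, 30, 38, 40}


Set A = {2, 10, 27, 30, 38, 40}
Sum = 2 + 10 + 27 + 30 + 38 + 40 = 147

147


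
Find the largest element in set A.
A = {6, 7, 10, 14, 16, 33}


Set A = {6, 7, 10, 14, 16, 33}
Elements in ascending order: 6, 7, 10, 14, 16, 33
The largest element is 33.

33


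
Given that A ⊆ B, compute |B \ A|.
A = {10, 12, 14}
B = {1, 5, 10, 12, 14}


Set A = {10, 12, 14}, |A| = 3
Set B = {1, 5, 10, 12, 14}, |B| = 5
Since A ⊆ B: B \ A = {1, 5}
|B| - |A| = 5 - 3 = 2

2


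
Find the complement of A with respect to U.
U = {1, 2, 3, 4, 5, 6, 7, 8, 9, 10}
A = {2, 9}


Universal set U = {1, 2, 3, 4, 5, 6, 7, 8, 9, 10}
Set A = {2, 9}
A' = U \ A = elements in U but not in A
Checking each element of U:
1 (not in A, include), 2 (in A, exclude), 3 (not in A, include), 4 (not in A, include), 5 (not in A, include), 6 (not in A, include), 7 (not in A, include), 8 (not in A, include), 9 (in A, exclude), 10 (not in A, include)
A' = {1, 3, 4, 5, 6, 7, 8, 10}

{1, 3, 4, 5, 6, 7, 8, 10}


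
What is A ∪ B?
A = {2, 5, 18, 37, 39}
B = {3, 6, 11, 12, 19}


Set A = {2, 5, 18, 37, 39}
Set B = {3, 6, 11, 12, 19}
A ∪ B includes all elements in either set.
Elements from A: {2, 5, 18, 37, 39}
Elements from B not already included: {3, 6, 11, 12, 19}
A ∪ B = {2, 3, 5, 6, 11, 12, 18, 19, 37, 39}

{2, 3, 5, 6, 11, 12, 18, 19, 37, 39}


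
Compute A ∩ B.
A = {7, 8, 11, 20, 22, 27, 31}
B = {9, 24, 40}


Set A = {7, 8, 11, 20, 22, 27, 31}
Set B = {9, 24, 40}
A ∩ B includes only elements in both sets.
Check each element of A against B:
7 ✗, 8 ✗, 11 ✗, 20 ✗, 22 ✗, 27 ✗, 31 ✗
A ∩ B = {}

{}


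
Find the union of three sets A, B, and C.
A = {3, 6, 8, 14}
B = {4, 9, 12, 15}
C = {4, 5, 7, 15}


Set A = {3, 6, 8, 14}
Set B = {4, 9, 12, 15}
Set C = {4, 5, 7, 15}
First, A ∪ B = {3, 4, 6, 8, 9, 12, 14, 15}
Then, (A ∪ B) ∪ C = {3, 4, 5, 6, 7, 8, 9, 12, 14, 15}

{3, 4, 5, 6, 7, 8, 9, 12, 14, 15}


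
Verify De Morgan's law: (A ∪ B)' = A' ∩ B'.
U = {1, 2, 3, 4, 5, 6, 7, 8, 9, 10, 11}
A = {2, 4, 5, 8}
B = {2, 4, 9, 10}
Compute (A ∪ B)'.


U = {1, 2, 3, 4, 5, 6, 7, 8, 9, 10, 11}
A = {2, 4, 5, 8}, B = {2, 4, 9, 10}
A ∪ B = {2, 4, 5, 8, 9, 10}
(A ∪ B)' = U \ (A ∪ B) = {1, 3, 6, 7, 11}
Verification via A' ∩ B': A' = {1, 3, 6, 7, 9, 10, 11}, B' = {1, 3, 5, 6, 7, 8, 11}
A' ∩ B' = {1, 3, 6, 7, 11} ✓

{1, 3, 6, 7, 11}


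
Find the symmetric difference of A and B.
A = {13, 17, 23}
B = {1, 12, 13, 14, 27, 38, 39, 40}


Set A = {13, 17, 23}
Set B = {1, 12, 13, 14, 27, 38, 39, 40}
A △ B = (A \ B) ∪ (B \ A)
Elements in A but not B: {17, 23}
Elements in B but not A: {1, 12, 14, 27, 38, 39, 40}
A △ B = {1, 12, 14, 17, 23, 27, 38, 39, 40}

{1, 12, 14, 17, 23, 27, 38, 39, 40}


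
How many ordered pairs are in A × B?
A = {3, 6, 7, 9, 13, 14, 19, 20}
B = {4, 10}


Set A = {3, 6, 7, 9, 13, 14, 19, 20} has 8 elements.
Set B = {4, 10} has 2 elements.
|A × B| = |A| × |B| = 8 × 2 = 16

16


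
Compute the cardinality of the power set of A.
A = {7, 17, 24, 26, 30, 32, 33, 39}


Set A = {7, 17, 24, 26, 30, 32, 33, 39}
|A| = 8
The power set P(A) contains all subsets of A.
|P(A)| = 2^|A| = 2^8 = 256

256


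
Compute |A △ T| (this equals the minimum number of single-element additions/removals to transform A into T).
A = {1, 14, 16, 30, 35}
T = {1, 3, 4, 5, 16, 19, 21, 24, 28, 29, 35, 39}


Set A = {1, 14, 16, 30, 35}
Set T = {1, 3, 4, 5, 16, 19, 21, 24, 28, 29, 35, 39}
Elements to remove from A (in A, not in T): {14, 30} → 2 removals
Elements to add to A (in T, not in A): {3, 4, 5, 19, 21, 24, 28, 29, 39} → 9 additions
Total edits = 2 + 9 = 11

11


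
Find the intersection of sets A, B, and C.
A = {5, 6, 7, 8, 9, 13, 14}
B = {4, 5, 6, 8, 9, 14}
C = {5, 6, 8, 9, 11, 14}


Set A = {5, 6, 7, 8, 9, 13, 14}
Set B = {4, 5, 6, 8, 9, 14}
Set C = {5, 6, 8, 9, 11, 14}
First, A ∩ B = {5, 6, 8, 9, 14}
Then, (A ∩ B) ∩ C = {5, 6, 8, 9, 14}

{5, 6, 8, 9, 14}


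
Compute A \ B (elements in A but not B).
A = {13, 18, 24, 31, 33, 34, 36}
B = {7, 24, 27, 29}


Set A = {13, 18, 24, 31, 33, 34, 36}
Set B = {7, 24, 27, 29}
A \ B includes elements in A that are not in B.
Check each element of A:
13 (not in B, keep), 18 (not in B, keep), 24 (in B, remove), 31 (not in B, keep), 33 (not in B, keep), 34 (not in B, keep), 36 (not in B, keep)
A \ B = {13, 18, 31, 33, 34, 36}

{13, 18, 31, 33, 34, 36}


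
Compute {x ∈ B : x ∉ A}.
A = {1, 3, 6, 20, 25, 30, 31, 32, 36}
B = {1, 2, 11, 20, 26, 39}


Set A = {1, 3, 6, 20, 25, 30, 31, 32, 36}
Set B = {1, 2, 11, 20, 26, 39}
Check each element of B against A:
1 ∈ A, 2 ∉ A (include), 11 ∉ A (include), 20 ∈ A, 26 ∉ A (include), 39 ∉ A (include)
Elements of B not in A: {2, 11, 26, 39}

{2, 11, 26, 39}


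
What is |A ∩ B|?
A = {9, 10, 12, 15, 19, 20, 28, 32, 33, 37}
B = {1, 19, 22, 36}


Set A = {9, 10, 12, 15, 19, 20, 28, 32, 33, 37}
Set B = {1, 19, 22, 36}
A ∩ B = {19}
|A ∩ B| = 1

1


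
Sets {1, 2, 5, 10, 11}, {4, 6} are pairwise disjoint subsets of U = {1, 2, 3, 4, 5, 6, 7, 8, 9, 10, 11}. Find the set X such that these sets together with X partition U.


U = {1, 2, 3, 4, 5, 6, 7, 8, 9, 10, 11}
Shown blocks: {1, 2, 5, 10, 11}, {4, 6}
A partition's blocks are pairwise disjoint and cover U, so the missing block = U \ (union of shown blocks).
Union of shown blocks: {1, 2, 4, 5, 6, 10, 11}
Missing block = U \ (union) = {3, 7, 8, 9}

{3, 7, 8, 9}


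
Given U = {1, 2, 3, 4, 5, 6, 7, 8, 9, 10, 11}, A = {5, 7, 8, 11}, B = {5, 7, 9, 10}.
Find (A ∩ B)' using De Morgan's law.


U = {1, 2, 3, 4, 5, 6, 7, 8, 9, 10, 11}
A = {5, 7, 8, 11}, B = {5, 7, 9, 10}
A ∩ B = {5, 7}
(A ∩ B)' = U \ (A ∩ B) = {1, 2, 3, 4, 6, 8, 9, 10, 11}
Verification via A' ∪ B': A' = {1, 2, 3, 4, 6, 9, 10}, B' = {1, 2, 3, 4, 6, 8, 11}
A' ∪ B' = {1, 2, 3, 4, 6, 8, 9, 10, 11} ✓

{1, 2, 3, 4, 6, 8, 9, 10, 11}


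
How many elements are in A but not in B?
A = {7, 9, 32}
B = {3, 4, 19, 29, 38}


Set A = {7, 9, 32}
Set B = {3, 4, 19, 29, 38}
A \ B = {7, 9, 32}
|A \ B| = 3

3


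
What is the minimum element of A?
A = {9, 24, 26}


Set A = {9, 24, 26}
Elements in ascending order: 9, 24, 26
The smallest element is 9.

9


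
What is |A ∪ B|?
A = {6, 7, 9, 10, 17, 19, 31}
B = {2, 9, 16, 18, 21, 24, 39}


Set A = {6, 7, 9, 10, 17, 19, 31}, |A| = 7
Set B = {2, 9, 16, 18, 21, 24, 39}, |B| = 7
A ∩ B = {9}, |A ∩ B| = 1
|A ∪ B| = |A| + |B| - |A ∩ B| = 7 + 7 - 1 = 13

13


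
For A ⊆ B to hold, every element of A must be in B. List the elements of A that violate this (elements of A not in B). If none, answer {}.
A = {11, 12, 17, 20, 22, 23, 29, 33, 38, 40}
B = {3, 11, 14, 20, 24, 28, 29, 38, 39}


Set A = {11, 12, 17, 20, 22, 23, 29, 33, 38, 40}
Set B = {3, 11, 14, 20, 24, 28, 29, 38, 39}
Check each element of A against B:
11 ∈ B, 12 ∉ B (include), 17 ∉ B (include), 20 ∈ B, 22 ∉ B (include), 23 ∉ B (include), 29 ∈ B, 33 ∉ B (include), 38 ∈ B, 40 ∉ B (include)
Elements of A not in B: {12, 17, 22, 23, 33, 40}

{12, 17, 22, 23, 33, 40}


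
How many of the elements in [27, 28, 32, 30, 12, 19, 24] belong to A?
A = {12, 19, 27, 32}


Set A = {12, 19, 27, 32}
Candidates: [27, 28, 32, 30, 12, 19, 24]
Check each candidate:
27 ∈ A, 28 ∉ A, 32 ∈ A, 30 ∉ A, 12 ∈ A, 19 ∈ A, 24 ∉ A
Count of candidates in A: 4

4


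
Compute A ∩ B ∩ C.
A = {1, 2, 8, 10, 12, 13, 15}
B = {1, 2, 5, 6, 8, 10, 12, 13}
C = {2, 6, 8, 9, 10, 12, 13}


Set A = {1, 2, 8, 10, 12, 13, 15}
Set B = {1, 2, 5, 6, 8, 10, 12, 13}
Set C = {2, 6, 8, 9, 10, 12, 13}
First, A ∩ B = {1, 2, 8, 10, 12, 13}
Then, (A ∩ B) ∩ C = {2, 8, 10, 12, 13}

{2, 8, 10, 12, 13}


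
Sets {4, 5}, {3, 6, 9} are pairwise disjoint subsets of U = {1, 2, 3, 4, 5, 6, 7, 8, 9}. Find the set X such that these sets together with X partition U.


U = {1, 2, 3, 4, 5, 6, 7, 8, 9}
Shown blocks: {4, 5}, {3, 6, 9}
A partition's blocks are pairwise disjoint and cover U, so the missing block = U \ (union of shown blocks).
Union of shown blocks: {3, 4, 5, 6, 9}
Missing block = U \ (union) = {1, 2, 7, 8}

{1, 2, 7, 8}


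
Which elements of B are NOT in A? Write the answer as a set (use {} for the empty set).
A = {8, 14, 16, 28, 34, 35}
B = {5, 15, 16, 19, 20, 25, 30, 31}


Set A = {8, 14, 16, 28, 34, 35}
Set B = {5, 15, 16, 19, 20, 25, 30, 31}
Check each element of B against A:
5 ∉ A (include), 15 ∉ A (include), 16 ∈ A, 19 ∉ A (include), 20 ∉ A (include), 25 ∉ A (include), 30 ∉ A (include), 31 ∉ A (include)
Elements of B not in A: {5, 15, 19, 20, 25, 30, 31}

{5, 15, 19, 20, 25, 30, 31}


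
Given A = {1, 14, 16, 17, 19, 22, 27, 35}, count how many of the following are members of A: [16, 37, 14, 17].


Set A = {1, 14, 16, 17, 19, 22, 27, 35}
Candidates: [16, 37, 14, 17]
Check each candidate:
16 ∈ A, 37 ∉ A, 14 ∈ A, 17 ∈ A
Count of candidates in A: 3

3


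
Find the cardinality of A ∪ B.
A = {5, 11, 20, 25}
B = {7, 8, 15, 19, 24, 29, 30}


Set A = {5, 11, 20, 25}, |A| = 4
Set B = {7, 8, 15, 19, 24, 29, 30}, |B| = 7
A ∩ B = {}, |A ∩ B| = 0
|A ∪ B| = |A| + |B| - |A ∩ B| = 4 + 7 - 0 = 11

11


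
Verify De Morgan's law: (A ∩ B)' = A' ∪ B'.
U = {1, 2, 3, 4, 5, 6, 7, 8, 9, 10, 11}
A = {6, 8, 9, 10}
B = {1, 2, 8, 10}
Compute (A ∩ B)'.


U = {1, 2, 3, 4, 5, 6, 7, 8, 9, 10, 11}
A = {6, 8, 9, 10}, B = {1, 2, 8, 10}
A ∩ B = {8, 10}
(A ∩ B)' = U \ (A ∩ B) = {1, 2, 3, 4, 5, 6, 7, 9, 11}
Verification via A' ∪ B': A' = {1, 2, 3, 4, 5, 7, 11}, B' = {3, 4, 5, 6, 7, 9, 11}
A' ∪ B' = {1, 2, 3, 4, 5, 6, 7, 9, 11} ✓

{1, 2, 3, 4, 5, 6, 7, 9, 11}


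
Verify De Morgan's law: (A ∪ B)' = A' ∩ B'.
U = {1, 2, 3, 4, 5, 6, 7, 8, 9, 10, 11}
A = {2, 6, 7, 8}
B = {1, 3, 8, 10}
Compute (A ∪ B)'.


U = {1, 2, 3, 4, 5, 6, 7, 8, 9, 10, 11}
A = {2, 6, 7, 8}, B = {1, 3, 8, 10}
A ∪ B = {1, 2, 3, 6, 7, 8, 10}
(A ∪ B)' = U \ (A ∪ B) = {4, 5, 9, 11}
Verification via A' ∩ B': A' = {1, 3, 4, 5, 9, 10, 11}, B' = {2, 4, 5, 6, 7, 9, 11}
A' ∩ B' = {4, 5, 9, 11} ✓

{4, 5, 9, 11}


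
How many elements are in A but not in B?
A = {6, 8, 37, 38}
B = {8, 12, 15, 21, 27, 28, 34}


Set A = {6, 8, 37, 38}
Set B = {8, 12, 15, 21, 27, 28, 34}
A \ B = {6, 37, 38}
|A \ B| = 3

3


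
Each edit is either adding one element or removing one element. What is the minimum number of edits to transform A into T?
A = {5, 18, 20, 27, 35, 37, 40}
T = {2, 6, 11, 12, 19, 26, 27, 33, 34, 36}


Set A = {5, 18, 20, 27, 35, 37, 40}
Set T = {2, 6, 11, 12, 19, 26, 27, 33, 34, 36}
Elements to remove from A (in A, not in T): {5, 18, 20, 35, 37, 40} → 6 removals
Elements to add to A (in T, not in A): {2, 6, 11, 12, 19, 26, 33, 34, 36} → 9 additions
Total edits = 6 + 9 = 15

15


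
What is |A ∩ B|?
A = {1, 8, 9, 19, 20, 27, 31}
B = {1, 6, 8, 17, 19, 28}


Set A = {1, 8, 9, 19, 20, 27, 31}
Set B = {1, 6, 8, 17, 19, 28}
A ∩ B = {1, 8, 19}
|A ∩ B| = 3

3


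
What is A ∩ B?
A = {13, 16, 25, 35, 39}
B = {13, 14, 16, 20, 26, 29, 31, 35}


Set A = {13, 16, 25, 35, 39}
Set B = {13, 14, 16, 20, 26, 29, 31, 35}
A ∩ B includes only elements in both sets.
Check each element of A against B:
13 ✓, 16 ✓, 25 ✗, 35 ✓, 39 ✗
A ∩ B = {13, 16, 35}

{13, 16, 35}


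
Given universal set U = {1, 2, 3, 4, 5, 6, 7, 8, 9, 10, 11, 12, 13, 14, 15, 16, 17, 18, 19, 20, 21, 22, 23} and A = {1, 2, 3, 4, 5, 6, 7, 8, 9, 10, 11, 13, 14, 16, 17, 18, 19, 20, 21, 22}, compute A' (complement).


Universal set U = {1, 2, 3, 4, 5, 6, 7, 8, 9, 10, 11, 12, 13, 14, 15, 16, 17, 18, 19, 20, 21, 22, 23}
Set A = {1, 2, 3, 4, 5, 6, 7, 8, 9, 10, 11, 13, 14, 16, 17, 18, 19, 20, 21, 22}
A' = U \ A = elements in U but not in A
Checking each element of U:
1 (in A, exclude), 2 (in A, exclude), 3 (in A, exclude), 4 (in A, exclude), 5 (in A, exclude), 6 (in A, exclude), 7 (in A, exclude), 8 (in A, exclude), 9 (in A, exclude), 10 (in A, exclude), 11 (in A, exclude), 12 (not in A, include), 13 (in A, exclude), 14 (in A, exclude), 15 (not in A, include), 16 (in A, exclude), 17 (in A, exclude), 18 (in A, exclude), 19 (in A, exclude), 20 (in A, exclude), 21 (in A, exclude), 22 (in A, exclude), 23 (not in A, include)
A' = {12, 15, 23}

{12, 15, 23}


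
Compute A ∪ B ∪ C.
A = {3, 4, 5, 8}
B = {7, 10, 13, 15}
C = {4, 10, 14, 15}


Set A = {3, 4, 5, 8}
Set B = {7, 10, 13, 15}
Set C = {4, 10, 14, 15}
First, A ∪ B = {3, 4, 5, 7, 8, 10, 13, 15}
Then, (A ∪ B) ∪ C = {3, 4, 5, 7, 8, 10, 13, 14, 15}

{3, 4, 5, 7, 8, 10, 13, 14, 15}


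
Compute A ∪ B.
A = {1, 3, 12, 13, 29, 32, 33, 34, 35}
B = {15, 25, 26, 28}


Set A = {1, 3, 12, 13, 29, 32, 33, 34, 35}
Set B = {15, 25, 26, 28}
A ∪ B includes all elements in either set.
Elements from A: {1, 3, 12, 13, 29, 32, 33, 34, 35}
Elements from B not already included: {15, 25, 26, 28}
A ∪ B = {1, 3, 12, 13, 15, 25, 26, 28, 29, 32, 33, 34, 35}

{1, 3, 12, 13, 15, 25, 26, 28, 29, 32, 33, 34, 35}


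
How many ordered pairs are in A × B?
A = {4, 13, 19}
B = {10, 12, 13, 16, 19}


Set A = {4, 13, 19} has 3 elements.
Set B = {10, 12, 13, 16, 19} has 5 elements.
|A × B| = |A| × |B| = 3 × 5 = 15

15


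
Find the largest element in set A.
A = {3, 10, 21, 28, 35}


Set A = {3, 10, 21, 28, 35}
Elements in ascending order: 3, 10, 21, 28, 35
The largest element is 35.

35


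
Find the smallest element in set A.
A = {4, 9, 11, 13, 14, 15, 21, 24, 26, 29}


Set A = {4, 9, 11, 13, 14, 15, 21, 24, 26, 29}
Elements in ascending order: 4, 9, 11, 13, 14, 15, 21, 24, 26, 29
The smallest element is 4.

4


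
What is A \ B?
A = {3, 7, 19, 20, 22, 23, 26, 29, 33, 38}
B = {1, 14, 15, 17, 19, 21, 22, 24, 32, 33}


Set A = {3, 7, 19, 20, 22, 23, 26, 29, 33, 38}
Set B = {1, 14, 15, 17, 19, 21, 22, 24, 32, 33}
A \ B includes elements in A that are not in B.
Check each element of A:
3 (not in B, keep), 7 (not in B, keep), 19 (in B, remove), 20 (not in B, keep), 22 (in B, remove), 23 (not in B, keep), 26 (not in B, keep), 29 (not in B, keep), 33 (in B, remove), 38 (not in B, keep)
A \ B = {3, 7, 20, 23, 26, 29, 38}

{3, 7, 20, 23, 26, 29, 38}


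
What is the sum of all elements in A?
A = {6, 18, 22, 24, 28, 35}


Set A = {6, 18, 22, 24, 28, 35}
Sum = 6 + 18 + 22 + 24 + 28 + 35 = 133

133


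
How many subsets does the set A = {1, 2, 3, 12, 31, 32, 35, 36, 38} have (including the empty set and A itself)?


Set A = {1, 2, 3, 12, 31, 32, 35, 36, 38}
|A| = 9
The power set P(A) contains all subsets of A.
|P(A)| = 2^|A| = 2^9 = 512

512


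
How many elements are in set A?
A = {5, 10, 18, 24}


Set A = {5, 10, 18, 24}
Listing elements: 5, 10, 18, 24
Counting: 4 elements
|A| = 4

4


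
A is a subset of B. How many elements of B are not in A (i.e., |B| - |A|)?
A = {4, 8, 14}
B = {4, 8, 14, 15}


Set A = {4, 8, 14}, |A| = 3
Set B = {4, 8, 14, 15}, |B| = 4
Since A ⊆ B: B \ A = {15}
|B| - |A| = 4 - 3 = 1

1


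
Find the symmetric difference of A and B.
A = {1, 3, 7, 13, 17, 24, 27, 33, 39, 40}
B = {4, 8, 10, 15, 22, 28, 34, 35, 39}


Set A = {1, 3, 7, 13, 17, 24, 27, 33, 39, 40}
Set B = {4, 8, 10, 15, 22, 28, 34, 35, 39}
A △ B = (A \ B) ∪ (B \ A)
Elements in A but not B: {1, 3, 7, 13, 17, 24, 27, 33, 40}
Elements in B but not A: {4, 8, 10, 15, 22, 28, 34, 35}
A △ B = {1, 3, 4, 7, 8, 10, 13, 15, 17, 22, 24, 27, 28, 33, 34, 35, 40}

{1, 3, 4, 7, 8, 10, 13, 15, 17, 22, 24, 27, 28, 33, 34, 35, 40}


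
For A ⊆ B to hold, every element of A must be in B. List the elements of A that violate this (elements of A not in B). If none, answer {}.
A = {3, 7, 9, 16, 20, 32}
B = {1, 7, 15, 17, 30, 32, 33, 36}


Set A = {3, 7, 9, 16, 20, 32}
Set B = {1, 7, 15, 17, 30, 32, 33, 36}
Check each element of A against B:
3 ∉ B (include), 7 ∈ B, 9 ∉ B (include), 16 ∉ B (include), 20 ∉ B (include), 32 ∈ B
Elements of A not in B: {3, 9, 16, 20}

{3, 9, 16, 20}


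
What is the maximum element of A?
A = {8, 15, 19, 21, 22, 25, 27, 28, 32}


Set A = {8, 15, 19, 21, 22, 25, 27, 28, 32}
Elements in ascending order: 8, 15, 19, 21, 22, 25, 27, 28, 32
The largest element is 32.

32


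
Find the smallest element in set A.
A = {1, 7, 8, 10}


Set A = {1, 7, 8, 10}
Elements in ascending order: 1, 7, 8, 10
The smallest element is 1.

1


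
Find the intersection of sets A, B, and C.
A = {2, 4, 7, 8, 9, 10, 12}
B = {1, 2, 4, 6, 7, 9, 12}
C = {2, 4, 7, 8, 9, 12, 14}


Set A = {2, 4, 7, 8, 9, 10, 12}
Set B = {1, 2, 4, 6, 7, 9, 12}
Set C = {2, 4, 7, 8, 9, 12, 14}
First, A ∩ B = {2, 4, 7, 9, 12}
Then, (A ∩ B) ∩ C = {2, 4, 7, 9, 12}

{2, 4, 7, 9, 12}


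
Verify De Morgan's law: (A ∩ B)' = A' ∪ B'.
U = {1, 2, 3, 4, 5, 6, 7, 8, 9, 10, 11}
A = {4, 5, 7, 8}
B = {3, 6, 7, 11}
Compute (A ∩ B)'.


U = {1, 2, 3, 4, 5, 6, 7, 8, 9, 10, 11}
A = {4, 5, 7, 8}, B = {3, 6, 7, 11}
A ∩ B = {7}
(A ∩ B)' = U \ (A ∩ B) = {1, 2, 3, 4, 5, 6, 8, 9, 10, 11}
Verification via A' ∪ B': A' = {1, 2, 3, 6, 9, 10, 11}, B' = {1, 2, 4, 5, 8, 9, 10}
A' ∪ B' = {1, 2, 3, 4, 5, 6, 8, 9, 10, 11} ✓

{1, 2, 3, 4, 5, 6, 8, 9, 10, 11}


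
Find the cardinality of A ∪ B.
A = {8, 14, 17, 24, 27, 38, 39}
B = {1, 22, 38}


Set A = {8, 14, 17, 24, 27, 38, 39}, |A| = 7
Set B = {1, 22, 38}, |B| = 3
A ∩ B = {38}, |A ∩ B| = 1
|A ∪ B| = |A| + |B| - |A ∩ B| = 7 + 3 - 1 = 9

9


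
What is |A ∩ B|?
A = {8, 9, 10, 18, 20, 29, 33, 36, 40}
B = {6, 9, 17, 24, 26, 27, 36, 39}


Set A = {8, 9, 10, 18, 20, 29, 33, 36, 40}
Set B = {6, 9, 17, 24, 26, 27, 36, 39}
A ∩ B = {9, 36}
|A ∩ B| = 2

2


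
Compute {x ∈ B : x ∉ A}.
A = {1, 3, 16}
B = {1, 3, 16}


Set A = {1, 3, 16}
Set B = {1, 3, 16}
Check each element of B against A:
1 ∈ A, 3 ∈ A, 16 ∈ A
Elements of B not in A: {}

{}


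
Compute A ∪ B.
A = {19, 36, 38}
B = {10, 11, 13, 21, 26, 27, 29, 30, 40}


Set A = {19, 36, 38}
Set B = {10, 11, 13, 21, 26, 27, 29, 30, 40}
A ∪ B includes all elements in either set.
Elements from A: {19, 36, 38}
Elements from B not already included: {10, 11, 13, 21, 26, 27, 29, 30, 40}
A ∪ B = {10, 11, 13, 19, 21, 26, 27, 29, 30, 36, 38, 40}

{10, 11, 13, 19, 21, 26, 27, 29, 30, 36, 38, 40}


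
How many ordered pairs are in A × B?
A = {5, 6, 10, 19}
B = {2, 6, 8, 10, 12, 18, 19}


Set A = {5, 6, 10, 19} has 4 elements.
Set B = {2, 6, 8, 10, 12, 18, 19} has 7 elements.
|A × B| = |A| × |B| = 4 × 7 = 28

28


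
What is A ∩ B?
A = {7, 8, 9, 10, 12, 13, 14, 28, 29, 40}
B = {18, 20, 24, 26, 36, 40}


Set A = {7, 8, 9, 10, 12, 13, 14, 28, 29, 40}
Set B = {18, 20, 24, 26, 36, 40}
A ∩ B includes only elements in both sets.
Check each element of A against B:
7 ✗, 8 ✗, 9 ✗, 10 ✗, 12 ✗, 13 ✗, 14 ✗, 28 ✗, 29 ✗, 40 ✓
A ∩ B = {40}

{40}


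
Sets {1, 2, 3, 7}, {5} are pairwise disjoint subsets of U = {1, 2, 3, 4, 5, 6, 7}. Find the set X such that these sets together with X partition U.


U = {1, 2, 3, 4, 5, 6, 7}
Shown blocks: {1, 2, 3, 7}, {5}
A partition's blocks are pairwise disjoint and cover U, so the missing block = U \ (union of shown blocks).
Union of shown blocks: {1, 2, 3, 5, 7}
Missing block = U \ (union) = {4, 6}

{4, 6}


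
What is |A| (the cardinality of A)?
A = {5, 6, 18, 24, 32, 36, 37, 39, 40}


Set A = {5, 6, 18, 24, 32, 36, 37, 39, 40}
Listing elements: 5, 6, 18, 24, 32, 36, 37, 39, 40
Counting: 9 elements
|A| = 9

9


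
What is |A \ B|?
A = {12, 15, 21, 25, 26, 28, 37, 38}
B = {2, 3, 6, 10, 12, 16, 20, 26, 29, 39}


Set A = {12, 15, 21, 25, 26, 28, 37, 38}
Set B = {2, 3, 6, 10, 12, 16, 20, 26, 29, 39}
A \ B = {15, 21, 25, 28, 37, 38}
|A \ B| = 6

6


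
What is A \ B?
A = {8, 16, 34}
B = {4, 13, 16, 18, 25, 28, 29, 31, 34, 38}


Set A = {8, 16, 34}
Set B = {4, 13, 16, 18, 25, 28, 29, 31, 34, 38}
A \ B includes elements in A that are not in B.
Check each element of A:
8 (not in B, keep), 16 (in B, remove), 34 (in B, remove)
A \ B = {8}

{8}


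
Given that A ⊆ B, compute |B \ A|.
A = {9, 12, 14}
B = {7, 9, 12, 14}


Set A = {9, 12, 14}, |A| = 3
Set B = {7, 9, 12, 14}, |B| = 4
Since A ⊆ B: B \ A = {7}
|B| - |A| = 4 - 3 = 1

1


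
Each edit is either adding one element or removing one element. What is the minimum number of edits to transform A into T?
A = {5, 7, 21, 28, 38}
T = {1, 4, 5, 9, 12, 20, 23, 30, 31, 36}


Set A = {5, 7, 21, 28, 38}
Set T = {1, 4, 5, 9, 12, 20, 23, 30, 31, 36}
Elements to remove from A (in A, not in T): {7, 21, 28, 38} → 4 removals
Elements to add to A (in T, not in A): {1, 4, 9, 12, 20, 23, 30, 31, 36} → 9 additions
Total edits = 4 + 9 = 13

13


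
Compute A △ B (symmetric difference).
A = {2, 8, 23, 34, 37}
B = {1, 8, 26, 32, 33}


Set A = {2, 8, 23, 34, 37}
Set B = {1, 8, 26, 32, 33}
A △ B = (A \ B) ∪ (B \ A)
Elements in A but not B: {2, 23, 34, 37}
Elements in B but not A: {1, 26, 32, 33}
A △ B = {1, 2, 23, 26, 32, 33, 34, 37}

{1, 2, 23, 26, 32, 33, 34, 37}


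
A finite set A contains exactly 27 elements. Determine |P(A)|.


The set has 27 elements.
The power set contains all possible subsets.
|P(A)| = 2^|A| = 2^27 = 134217728

134217728


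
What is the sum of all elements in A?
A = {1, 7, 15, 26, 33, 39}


Set A = {1, 7, 15, 26, 33, 39}
Sum = 1 + 7 + 15 + 26 + 33 + 39 = 121

121


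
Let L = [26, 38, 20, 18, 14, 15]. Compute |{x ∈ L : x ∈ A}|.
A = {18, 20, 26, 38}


Set A = {18, 20, 26, 38}
Candidates: [26, 38, 20, 18, 14, 15]
Check each candidate:
26 ∈ A, 38 ∈ A, 20 ∈ A, 18 ∈ A, 14 ∉ A, 15 ∉ A
Count of candidates in A: 4

4


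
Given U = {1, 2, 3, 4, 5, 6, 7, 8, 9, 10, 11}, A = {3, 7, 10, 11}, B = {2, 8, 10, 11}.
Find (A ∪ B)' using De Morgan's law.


U = {1, 2, 3, 4, 5, 6, 7, 8, 9, 10, 11}
A = {3, 7, 10, 11}, B = {2, 8, 10, 11}
A ∪ B = {2, 3, 7, 8, 10, 11}
(A ∪ B)' = U \ (A ∪ B) = {1, 4, 5, 6, 9}
Verification via A' ∩ B': A' = {1, 2, 4, 5, 6, 8, 9}, B' = {1, 3, 4, 5, 6, 7, 9}
A' ∩ B' = {1, 4, 5, 6, 9} ✓

{1, 4, 5, 6, 9}


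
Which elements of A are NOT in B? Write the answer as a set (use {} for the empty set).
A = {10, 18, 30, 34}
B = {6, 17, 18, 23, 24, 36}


Set A = {10, 18, 30, 34}
Set B = {6, 17, 18, 23, 24, 36}
Check each element of A against B:
10 ∉ B (include), 18 ∈ B, 30 ∉ B (include), 34 ∉ B (include)
Elements of A not in B: {10, 30, 34}

{10, 30, 34}


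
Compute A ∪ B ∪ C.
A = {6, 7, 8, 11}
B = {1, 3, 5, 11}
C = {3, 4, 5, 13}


Set A = {6, 7, 8, 11}
Set B = {1, 3, 5, 11}
Set C = {3, 4, 5, 13}
First, A ∪ B = {1, 3, 5, 6, 7, 8, 11}
Then, (A ∪ B) ∪ C = {1, 3, 4, 5, 6, 7, 8, 11, 13}

{1, 3, 4, 5, 6, 7, 8, 11, 13}


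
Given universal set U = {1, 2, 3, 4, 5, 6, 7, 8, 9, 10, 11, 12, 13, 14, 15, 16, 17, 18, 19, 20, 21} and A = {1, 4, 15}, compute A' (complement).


Universal set U = {1, 2, 3, 4, 5, 6, 7, 8, 9, 10, 11, 12, 13, 14, 15, 16, 17, 18, 19, 20, 21}
Set A = {1, 4, 15}
A' = U \ A = elements in U but not in A
Checking each element of U:
1 (in A, exclude), 2 (not in A, include), 3 (not in A, include), 4 (in A, exclude), 5 (not in A, include), 6 (not in A, include), 7 (not in A, include), 8 (not in A, include), 9 (not in A, include), 10 (not in A, include), 11 (not in A, include), 12 (not in A, include), 13 (not in A, include), 14 (not in A, include), 15 (in A, exclude), 16 (not in A, include), 17 (not in A, include), 18 (not in A, include), 19 (not in A, include), 20 (not in A, include), 21 (not in A, include)
A' = {2, 3, 5, 6, 7, 8, 9, 10, 11, 12, 13, 14, 16, 17, 18, 19, 20, 21}

{2, 3, 5, 6, 7, 8, 9, 10, 11, 12, 13, 14, 16, 17, 18, 19, 20, 21}


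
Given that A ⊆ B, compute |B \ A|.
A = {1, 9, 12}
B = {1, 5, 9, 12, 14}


Set A = {1, 9, 12}, |A| = 3
Set B = {1, 5, 9, 12, 14}, |B| = 5
Since A ⊆ B: B \ A = {5, 14}
|B| - |A| = 5 - 3 = 2

2


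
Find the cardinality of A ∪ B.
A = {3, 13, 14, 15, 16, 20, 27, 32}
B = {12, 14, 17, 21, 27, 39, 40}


Set A = {3, 13, 14, 15, 16, 20, 27, 32}, |A| = 8
Set B = {12, 14, 17, 21, 27, 39, 40}, |B| = 7
A ∩ B = {14, 27}, |A ∩ B| = 2
|A ∪ B| = |A| + |B| - |A ∩ B| = 8 + 7 - 2 = 13

13


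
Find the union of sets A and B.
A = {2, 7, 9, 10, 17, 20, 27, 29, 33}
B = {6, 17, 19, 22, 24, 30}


Set A = {2, 7, 9, 10, 17, 20, 27, 29, 33}
Set B = {6, 17, 19, 22, 24, 30}
A ∪ B includes all elements in either set.
Elements from A: {2, 7, 9, 10, 17, 20, 27, 29, 33}
Elements from B not already included: {6, 19, 22, 24, 30}
A ∪ B = {2, 6, 7, 9, 10, 17, 19, 20, 22, 24, 27, 29, 30, 33}

{2, 6, 7, 9, 10, 17, 19, 20, 22, 24, 27, 29, 30, 33}
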